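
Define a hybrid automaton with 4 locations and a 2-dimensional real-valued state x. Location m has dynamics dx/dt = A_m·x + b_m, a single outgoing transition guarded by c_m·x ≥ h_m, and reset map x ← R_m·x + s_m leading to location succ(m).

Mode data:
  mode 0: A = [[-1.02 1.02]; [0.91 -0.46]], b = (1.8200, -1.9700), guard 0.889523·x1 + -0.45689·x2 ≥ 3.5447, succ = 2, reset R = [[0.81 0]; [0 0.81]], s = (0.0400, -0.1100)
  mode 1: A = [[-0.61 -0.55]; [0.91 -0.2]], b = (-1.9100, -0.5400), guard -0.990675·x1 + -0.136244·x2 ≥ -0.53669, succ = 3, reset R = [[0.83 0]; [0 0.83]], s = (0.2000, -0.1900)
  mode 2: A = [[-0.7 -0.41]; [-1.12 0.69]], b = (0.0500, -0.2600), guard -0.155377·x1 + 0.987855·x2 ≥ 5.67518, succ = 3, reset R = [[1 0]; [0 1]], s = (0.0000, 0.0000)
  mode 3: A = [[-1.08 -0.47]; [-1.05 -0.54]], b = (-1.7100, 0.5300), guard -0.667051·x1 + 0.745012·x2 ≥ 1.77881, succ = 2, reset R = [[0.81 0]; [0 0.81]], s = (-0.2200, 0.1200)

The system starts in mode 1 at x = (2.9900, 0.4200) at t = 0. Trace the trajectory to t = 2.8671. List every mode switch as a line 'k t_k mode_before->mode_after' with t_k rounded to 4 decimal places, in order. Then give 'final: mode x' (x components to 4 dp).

1 0.7666 1->3
2 1.8791 3->2
final: 2 -1.2933 3.7889

Mode 1: guard c·x = -0.5367 hit at Δt = 0.7666 (t = 0.7666), x⁻ = (0.4042, 1.0002) → reset → x⁺ = (0.5355, 0.6402), jump to mode 3
Mode 3: guard c·x = 1.7788 hit at Δt = 1.1125 (t = 1.8791), x⁻ = (-1.2221, 1.2934) → reset → x⁺ = (-1.2099, 1.1677), jump to mode 2
Mode 2: flow for 0.9880 to horizon, guard not reached → x = (-1.2933, 3.7889)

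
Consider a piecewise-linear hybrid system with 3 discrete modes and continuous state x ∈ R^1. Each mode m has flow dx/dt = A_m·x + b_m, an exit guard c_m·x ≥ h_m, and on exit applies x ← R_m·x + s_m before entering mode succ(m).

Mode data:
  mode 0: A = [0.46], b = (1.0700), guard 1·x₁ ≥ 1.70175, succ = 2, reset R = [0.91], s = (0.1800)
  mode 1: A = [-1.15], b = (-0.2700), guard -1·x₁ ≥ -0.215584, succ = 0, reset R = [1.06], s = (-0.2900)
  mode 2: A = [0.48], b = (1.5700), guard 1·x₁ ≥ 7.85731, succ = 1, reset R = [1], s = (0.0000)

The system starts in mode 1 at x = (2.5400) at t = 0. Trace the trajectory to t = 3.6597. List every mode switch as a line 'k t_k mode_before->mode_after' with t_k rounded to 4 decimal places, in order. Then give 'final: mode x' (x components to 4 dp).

Mode 1: guard c·x = -0.2156 hit at Δt = 1.5811 (t = 1.5811), x⁻ = (0.2156) → reset → x⁺ = (-0.0615), jump to mode 0
Mode 0: guard c·x = 1.7018 hit at Δt = 1.2518 (t = 2.8329), x⁻ = (1.7018) → reset → x⁺ = (1.7286), jump to mode 2
Mode 2: flow for 0.8268 to horizon, guard not reached → x = (4.1641)

1 1.5811 1->0
2 2.8329 0->2
final: 2 4.1641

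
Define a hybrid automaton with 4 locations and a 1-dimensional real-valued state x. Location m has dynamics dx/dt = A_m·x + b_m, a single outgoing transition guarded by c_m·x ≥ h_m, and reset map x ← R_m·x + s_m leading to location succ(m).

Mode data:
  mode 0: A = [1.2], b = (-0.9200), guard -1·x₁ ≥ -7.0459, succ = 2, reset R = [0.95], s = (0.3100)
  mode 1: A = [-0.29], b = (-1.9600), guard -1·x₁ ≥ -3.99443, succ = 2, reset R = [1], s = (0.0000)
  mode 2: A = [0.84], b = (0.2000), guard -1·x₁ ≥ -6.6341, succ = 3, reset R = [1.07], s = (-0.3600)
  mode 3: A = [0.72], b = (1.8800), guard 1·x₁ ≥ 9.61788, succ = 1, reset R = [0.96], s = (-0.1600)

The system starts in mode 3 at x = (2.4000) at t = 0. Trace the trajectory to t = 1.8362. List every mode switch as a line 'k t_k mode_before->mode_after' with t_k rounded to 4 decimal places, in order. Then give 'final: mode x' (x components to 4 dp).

1 1.2391 3->1
final: 1 6.5560

Mode 3: guard c·x = 9.6179 hit at Δt = 1.2391 (t = 1.2391), x⁻ = (9.6179) → reset → x⁺ = (9.0732), jump to mode 1
Mode 1: flow for 0.5971 to horizon, guard not reached → x = (6.5560)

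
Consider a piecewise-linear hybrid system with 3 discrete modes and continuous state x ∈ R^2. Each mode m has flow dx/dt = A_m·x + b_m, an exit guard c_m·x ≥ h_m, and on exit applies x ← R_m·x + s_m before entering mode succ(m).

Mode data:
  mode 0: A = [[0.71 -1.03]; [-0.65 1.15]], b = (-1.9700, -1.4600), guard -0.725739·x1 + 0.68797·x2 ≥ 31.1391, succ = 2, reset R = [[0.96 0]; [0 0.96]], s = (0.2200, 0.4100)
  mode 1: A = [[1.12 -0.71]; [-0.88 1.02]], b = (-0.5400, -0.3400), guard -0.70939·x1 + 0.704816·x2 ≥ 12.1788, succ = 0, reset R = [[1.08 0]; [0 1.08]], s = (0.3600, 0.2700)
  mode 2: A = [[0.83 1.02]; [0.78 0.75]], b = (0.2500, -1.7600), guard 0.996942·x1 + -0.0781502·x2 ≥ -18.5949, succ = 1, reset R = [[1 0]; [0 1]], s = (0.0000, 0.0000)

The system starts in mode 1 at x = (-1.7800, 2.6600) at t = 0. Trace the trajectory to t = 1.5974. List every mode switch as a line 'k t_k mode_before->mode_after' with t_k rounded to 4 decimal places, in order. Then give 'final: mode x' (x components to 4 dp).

1 0.7223 1->0
2 1.2040 0->2
final: 2 -18.6904 21.1275

Mode 1: guard c·x = 12.1788 hit at Δt = 0.7223 (t = 0.7223), x⁻ = (-8.2986, 8.9270) → reset → x⁺ = (-8.6025, 9.9111), jump to mode 0
Mode 0: guard c·x = 31.1391 hit at Δt = 0.4817 (t = 1.2040), x⁻ = (-21.9717, 22.0843) → reset → x⁺ = (-20.8729, 21.6110), jump to mode 2
Mode 2: flow for 0.3934 to horizon, guard not reached → x = (-18.6904, 21.1275)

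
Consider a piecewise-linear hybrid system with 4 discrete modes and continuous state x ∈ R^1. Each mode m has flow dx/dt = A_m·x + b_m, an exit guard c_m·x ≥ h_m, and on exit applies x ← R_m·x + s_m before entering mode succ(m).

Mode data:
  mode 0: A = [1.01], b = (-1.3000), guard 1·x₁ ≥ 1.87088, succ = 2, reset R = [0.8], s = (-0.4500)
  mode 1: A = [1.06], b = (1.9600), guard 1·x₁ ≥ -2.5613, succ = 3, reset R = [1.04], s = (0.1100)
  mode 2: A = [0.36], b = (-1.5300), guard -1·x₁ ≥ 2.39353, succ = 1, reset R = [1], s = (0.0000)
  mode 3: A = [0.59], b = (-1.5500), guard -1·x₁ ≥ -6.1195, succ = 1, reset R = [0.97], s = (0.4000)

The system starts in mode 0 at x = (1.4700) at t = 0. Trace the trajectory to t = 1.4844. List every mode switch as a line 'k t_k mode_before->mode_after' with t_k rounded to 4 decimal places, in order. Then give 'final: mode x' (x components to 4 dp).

Mode 0: guard c·x = 1.8709 hit at Δt = 1.1492 (t = 1.1492), x⁻ = (1.8709) → reset → x⁺ = (1.0467), jump to mode 2
Mode 2: flow for 0.3352 to horizon, guard not reached → x = (0.6359)

1 1.1492 0->2
final: 2 0.6359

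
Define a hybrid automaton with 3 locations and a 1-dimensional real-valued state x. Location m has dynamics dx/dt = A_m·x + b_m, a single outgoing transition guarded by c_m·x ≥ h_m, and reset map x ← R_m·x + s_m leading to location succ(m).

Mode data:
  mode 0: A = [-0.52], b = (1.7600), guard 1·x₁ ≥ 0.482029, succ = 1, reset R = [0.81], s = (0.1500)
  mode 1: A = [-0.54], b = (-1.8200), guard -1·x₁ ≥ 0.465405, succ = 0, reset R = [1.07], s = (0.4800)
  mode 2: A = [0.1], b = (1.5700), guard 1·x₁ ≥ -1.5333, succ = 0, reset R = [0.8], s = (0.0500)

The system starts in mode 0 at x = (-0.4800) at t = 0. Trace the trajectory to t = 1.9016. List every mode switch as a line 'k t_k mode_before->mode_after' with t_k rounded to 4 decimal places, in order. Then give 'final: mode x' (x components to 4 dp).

1 0.5505 0->1
2 1.1011 1->0
3 1.4067 0->1
final: 1 -0.3766

Mode 0: guard c·x = 0.4820 hit at Δt = 0.5505 (t = 0.5505), x⁻ = (0.4820) → reset → x⁺ = (0.5404), jump to mode 1
Mode 1: guard c·x = 0.4654 hit at Δt = 0.5506 (t = 1.1011), x⁻ = (-0.4654) → reset → x⁺ = (-0.0180), jump to mode 0
Mode 0: guard c·x = 0.4820 hit at Δt = 0.3056 (t = 1.4067), x⁻ = (0.4820) → reset → x⁺ = (0.5404), jump to mode 1
Mode 1: flow for 0.4949 to horizon, guard not reached → x = (-0.3766)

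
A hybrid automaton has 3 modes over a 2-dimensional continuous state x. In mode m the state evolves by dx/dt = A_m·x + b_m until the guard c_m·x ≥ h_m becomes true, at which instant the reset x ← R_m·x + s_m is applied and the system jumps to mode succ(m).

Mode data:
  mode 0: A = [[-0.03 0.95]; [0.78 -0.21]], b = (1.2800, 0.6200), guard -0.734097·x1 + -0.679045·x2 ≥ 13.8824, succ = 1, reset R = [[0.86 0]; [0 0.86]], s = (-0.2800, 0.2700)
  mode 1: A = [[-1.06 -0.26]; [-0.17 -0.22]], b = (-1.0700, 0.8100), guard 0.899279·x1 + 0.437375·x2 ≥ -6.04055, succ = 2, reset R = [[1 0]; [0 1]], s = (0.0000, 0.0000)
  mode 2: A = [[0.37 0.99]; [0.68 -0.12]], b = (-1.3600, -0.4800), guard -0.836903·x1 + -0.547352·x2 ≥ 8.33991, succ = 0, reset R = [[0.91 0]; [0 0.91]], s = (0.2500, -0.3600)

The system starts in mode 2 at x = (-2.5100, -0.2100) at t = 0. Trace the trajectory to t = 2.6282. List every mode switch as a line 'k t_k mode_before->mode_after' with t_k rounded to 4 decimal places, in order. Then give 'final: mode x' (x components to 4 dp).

1 1.0526 2->0
2 2.0958 0->1
final: 1 -5.2947 -5.3358

Mode 2: guard c·x = 8.3399 hit at Δt = 1.0526 (t = 1.0526), x⁻ = (-7.5107, -3.7529) → reset → x⁺ = (-6.5847, -3.7752), jump to mode 0
Mode 0: guard c·x = 13.8824 hit at Δt = 1.0432 (t = 2.0958), x⁻ = (-10.9305, -8.6274) → reset → x⁺ = (-9.6802, -7.1495), jump to mode 1
Mode 1: flow for 0.5324 to horizon, guard not reached → x = (-5.2947, -5.3358)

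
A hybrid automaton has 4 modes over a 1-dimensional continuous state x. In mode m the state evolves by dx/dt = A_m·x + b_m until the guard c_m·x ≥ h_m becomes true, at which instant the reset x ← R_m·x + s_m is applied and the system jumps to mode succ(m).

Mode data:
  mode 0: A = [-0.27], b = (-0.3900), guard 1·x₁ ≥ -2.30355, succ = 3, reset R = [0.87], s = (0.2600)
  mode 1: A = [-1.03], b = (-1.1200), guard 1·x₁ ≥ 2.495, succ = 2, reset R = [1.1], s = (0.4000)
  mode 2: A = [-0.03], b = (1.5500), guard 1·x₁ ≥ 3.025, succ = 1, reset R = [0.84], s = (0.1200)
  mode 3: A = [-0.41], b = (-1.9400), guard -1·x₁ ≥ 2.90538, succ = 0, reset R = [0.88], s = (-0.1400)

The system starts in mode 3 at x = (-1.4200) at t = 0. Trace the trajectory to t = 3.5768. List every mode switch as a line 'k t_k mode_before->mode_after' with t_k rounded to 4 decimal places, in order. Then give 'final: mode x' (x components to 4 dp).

Mode 3: guard c·x = 2.9054 hit at Δt = 1.4516 (t = 1.4516), x⁻ = (-2.9054) → reset → x⁺ = (-2.6967), jump to mode 0
Mode 0: guard c·x = -2.3035 hit at Δt = 1.3957 (t = 2.8473), x⁻ = (-2.3035) → reset → x⁺ = (-1.7441), jump to mode 3
Mode 3: flow for 0.7295 to horizon, guard not reached → x = (-2.5164)

1 1.4516 3->0
2 2.8473 0->3
final: 3 -2.5164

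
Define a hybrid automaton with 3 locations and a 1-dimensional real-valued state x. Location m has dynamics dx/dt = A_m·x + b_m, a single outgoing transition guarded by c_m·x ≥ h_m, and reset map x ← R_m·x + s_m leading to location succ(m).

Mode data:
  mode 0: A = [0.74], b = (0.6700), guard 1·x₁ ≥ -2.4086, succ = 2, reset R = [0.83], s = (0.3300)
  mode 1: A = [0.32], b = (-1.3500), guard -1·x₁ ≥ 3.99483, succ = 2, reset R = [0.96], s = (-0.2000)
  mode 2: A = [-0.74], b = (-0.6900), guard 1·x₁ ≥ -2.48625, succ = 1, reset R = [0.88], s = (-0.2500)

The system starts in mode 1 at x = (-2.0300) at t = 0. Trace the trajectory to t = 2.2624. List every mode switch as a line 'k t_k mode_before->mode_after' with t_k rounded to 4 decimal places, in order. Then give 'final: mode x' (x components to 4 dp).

1 0.8544 1->2
2 1.7889 2->1
final: 1 -3.5270

Mode 1: guard c·x = 3.9948 hit at Δt = 0.8544 (t = 0.8544), x⁻ = (-3.9948) → reset → x⁺ = (-4.0350), jump to mode 2
Mode 2: guard c·x = -2.4863 hit at Δt = 0.9345 (t = 1.7889), x⁻ = (-2.4863) → reset → x⁺ = (-2.4379), jump to mode 1
Mode 1: flow for 0.4735 to horizon, guard not reached → x = (-3.5270)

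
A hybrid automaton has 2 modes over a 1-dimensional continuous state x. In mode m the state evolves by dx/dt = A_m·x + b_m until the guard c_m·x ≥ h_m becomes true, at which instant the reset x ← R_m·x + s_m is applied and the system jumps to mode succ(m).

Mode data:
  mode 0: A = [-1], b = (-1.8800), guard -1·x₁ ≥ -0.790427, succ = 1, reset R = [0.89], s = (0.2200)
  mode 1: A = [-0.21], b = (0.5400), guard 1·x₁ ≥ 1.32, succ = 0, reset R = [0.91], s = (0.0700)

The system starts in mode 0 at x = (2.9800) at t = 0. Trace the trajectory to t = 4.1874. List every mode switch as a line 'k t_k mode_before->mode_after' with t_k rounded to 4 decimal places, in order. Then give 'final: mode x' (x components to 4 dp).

1 0.5988 0->1
2 1.9095 1->0
3 2.0750 0->1
4 3.3857 1->0
5 3.5513 0->1
final: 1 1.1296

Mode 0: guard c·x = -0.7904 hit at Δt = 0.5988 (t = 0.5988), x⁻ = (0.7904) → reset → x⁺ = (0.9235), jump to mode 1
Mode 1: guard c·x = 1.3200 hit at Δt = 1.3107 (t = 1.9095), x⁻ = (1.3200) → reset → x⁺ = (1.2712), jump to mode 0
Mode 0: guard c·x = -0.7904 hit at Δt = 0.1655 (t = 2.0750), x⁻ = (0.7904) → reset → x⁺ = (0.9235), jump to mode 1
Mode 1: guard c·x = 1.3200 hit at Δt = 1.3107 (t = 3.3857), x⁻ = (1.3200) → reset → x⁺ = (1.2712), jump to mode 0
Mode 0: guard c·x = -0.7904 hit at Δt = 0.1655 (t = 3.5513), x⁻ = (0.7904) → reset → x⁺ = (0.9235), jump to mode 1
Mode 1: flow for 0.6361 to horizon, guard not reached → x = (1.1296)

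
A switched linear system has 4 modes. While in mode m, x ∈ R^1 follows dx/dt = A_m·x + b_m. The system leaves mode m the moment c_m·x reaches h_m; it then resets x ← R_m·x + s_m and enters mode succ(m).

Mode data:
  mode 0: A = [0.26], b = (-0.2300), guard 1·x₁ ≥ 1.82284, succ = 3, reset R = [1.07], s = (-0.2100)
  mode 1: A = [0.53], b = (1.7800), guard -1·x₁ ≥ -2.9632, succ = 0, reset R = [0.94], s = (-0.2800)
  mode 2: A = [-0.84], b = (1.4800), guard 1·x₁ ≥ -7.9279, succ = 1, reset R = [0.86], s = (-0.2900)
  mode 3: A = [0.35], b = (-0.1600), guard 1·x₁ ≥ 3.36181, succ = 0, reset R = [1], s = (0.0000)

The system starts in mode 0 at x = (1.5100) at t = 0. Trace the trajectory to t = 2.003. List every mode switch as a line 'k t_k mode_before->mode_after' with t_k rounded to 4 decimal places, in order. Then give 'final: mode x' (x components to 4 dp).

1 1.5601 0->3
final: 3 1.9556

Mode 0: guard c·x = 1.8228 hit at Δt = 1.5601 (t = 1.5601), x⁻ = (1.8228) → reset → x⁺ = (1.7404), jump to mode 3
Mode 3: flow for 0.4429 to horizon, guard not reached → x = (1.9556)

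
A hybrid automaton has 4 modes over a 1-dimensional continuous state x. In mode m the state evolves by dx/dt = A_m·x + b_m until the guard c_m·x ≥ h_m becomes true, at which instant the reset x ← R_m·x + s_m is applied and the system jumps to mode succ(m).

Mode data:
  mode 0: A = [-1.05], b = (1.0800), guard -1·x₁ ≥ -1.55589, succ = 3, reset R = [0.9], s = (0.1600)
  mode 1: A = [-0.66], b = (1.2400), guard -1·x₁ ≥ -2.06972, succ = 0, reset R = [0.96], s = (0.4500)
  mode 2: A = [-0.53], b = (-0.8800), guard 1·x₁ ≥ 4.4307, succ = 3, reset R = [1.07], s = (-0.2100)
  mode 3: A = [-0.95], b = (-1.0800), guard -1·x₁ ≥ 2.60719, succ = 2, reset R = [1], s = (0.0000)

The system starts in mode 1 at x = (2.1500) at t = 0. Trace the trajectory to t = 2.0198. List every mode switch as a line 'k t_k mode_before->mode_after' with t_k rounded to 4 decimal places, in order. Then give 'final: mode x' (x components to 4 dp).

Mode 1: guard c·x = -2.0697 hit at Δt = 0.5318 (t = 0.5318), x⁻ = (2.0697) → reset → x⁺ = (2.4369), jump to mode 0
Mode 0: guard c·x = -1.5559 hit at Δt = 0.9356 (t = 1.4674), x⁻ = (1.5559) → reset → x⁺ = (1.5603), jump to mode 3
Mode 3: flow for 0.5524 to horizon, guard not reached → x = (0.4590)

1 0.5318 1->0
2 1.4674 0->3
final: 3 0.4590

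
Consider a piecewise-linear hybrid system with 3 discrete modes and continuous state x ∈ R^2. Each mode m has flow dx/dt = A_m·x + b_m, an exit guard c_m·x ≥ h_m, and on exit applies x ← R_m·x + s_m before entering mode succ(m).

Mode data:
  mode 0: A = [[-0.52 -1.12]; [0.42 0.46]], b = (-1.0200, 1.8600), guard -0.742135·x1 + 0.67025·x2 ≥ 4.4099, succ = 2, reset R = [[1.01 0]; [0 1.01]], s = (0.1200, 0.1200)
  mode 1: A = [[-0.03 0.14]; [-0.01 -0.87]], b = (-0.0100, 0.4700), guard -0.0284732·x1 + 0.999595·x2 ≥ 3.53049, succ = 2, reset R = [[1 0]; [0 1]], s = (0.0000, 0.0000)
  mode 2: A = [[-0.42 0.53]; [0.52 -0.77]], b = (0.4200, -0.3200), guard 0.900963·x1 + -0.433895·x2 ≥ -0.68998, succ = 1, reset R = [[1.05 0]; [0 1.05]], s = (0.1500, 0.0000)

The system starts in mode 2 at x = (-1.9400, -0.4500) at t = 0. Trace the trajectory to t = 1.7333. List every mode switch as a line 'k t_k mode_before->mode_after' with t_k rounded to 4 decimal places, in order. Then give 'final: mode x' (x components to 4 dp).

1 1.0701 2->1
final: 1 -1.2034 -0.3457

Mode 2: guard c·x = -0.6900 hit at Δt = 1.0701 (t = 1.0701), x⁻ = (-1.2465, -0.9981) → reset → x⁺ = (-1.1588, -1.0480), jump to mode 1
Mode 1: flow for 0.6632 to horizon, guard not reached → x = (-1.2034, -0.3457)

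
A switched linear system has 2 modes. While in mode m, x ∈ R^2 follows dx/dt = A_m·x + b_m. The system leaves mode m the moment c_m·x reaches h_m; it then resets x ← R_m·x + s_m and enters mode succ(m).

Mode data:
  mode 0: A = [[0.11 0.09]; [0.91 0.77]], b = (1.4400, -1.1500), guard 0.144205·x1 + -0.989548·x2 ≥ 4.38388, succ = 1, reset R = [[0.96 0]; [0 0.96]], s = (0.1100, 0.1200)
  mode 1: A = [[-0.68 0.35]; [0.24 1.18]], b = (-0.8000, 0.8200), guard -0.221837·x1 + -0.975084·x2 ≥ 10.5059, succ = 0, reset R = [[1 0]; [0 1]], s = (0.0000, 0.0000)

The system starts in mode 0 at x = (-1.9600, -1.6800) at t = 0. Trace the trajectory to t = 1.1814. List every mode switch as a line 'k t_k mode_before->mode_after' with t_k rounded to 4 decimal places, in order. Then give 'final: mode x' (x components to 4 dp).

1 0.5872 0->1
final: 1 -2.2707 -8.3578

Mode 0: guard c·x = 4.3839 hit at Δt = 0.5872 (t = 0.5872), x⁻ = (-1.3841, -4.6319) → reset → x⁺ = (-1.2187, -4.3266), jump to mode 1
Mode 1: flow for 0.5942 to horizon, guard not reached → x = (-2.2707, -8.3578)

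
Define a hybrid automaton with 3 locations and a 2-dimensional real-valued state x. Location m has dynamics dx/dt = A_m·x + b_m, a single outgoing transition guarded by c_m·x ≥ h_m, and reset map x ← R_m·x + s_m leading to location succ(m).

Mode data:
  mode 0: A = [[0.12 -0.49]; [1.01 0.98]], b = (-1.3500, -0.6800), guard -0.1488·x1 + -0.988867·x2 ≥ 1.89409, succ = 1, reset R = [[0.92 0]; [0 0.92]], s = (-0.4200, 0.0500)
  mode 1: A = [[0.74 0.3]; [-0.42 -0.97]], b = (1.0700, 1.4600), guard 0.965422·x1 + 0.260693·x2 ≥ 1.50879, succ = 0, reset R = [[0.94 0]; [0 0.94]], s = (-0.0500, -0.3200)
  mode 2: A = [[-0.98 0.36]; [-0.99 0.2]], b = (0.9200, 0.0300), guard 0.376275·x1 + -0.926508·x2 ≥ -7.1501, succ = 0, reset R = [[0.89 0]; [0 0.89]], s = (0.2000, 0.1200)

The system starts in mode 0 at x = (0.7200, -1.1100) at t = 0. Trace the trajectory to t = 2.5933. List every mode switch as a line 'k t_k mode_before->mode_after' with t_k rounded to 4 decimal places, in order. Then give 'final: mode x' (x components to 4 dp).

Mode 0: guard c·x = 1.8941 hit at Δt = 0.5477 (t = 0.5477), x⁻ = (0.4170, -1.9782) → reset → x⁺ = (-0.0363, -1.7699), jump to mode 1
Mode 1: guard c·x = 1.5088 hit at Δt = 1.1542 (t = 1.7019), x⁻ = (1.5010, 0.2290) → reset → x⁺ = (1.3609, -0.1047), jump to mode 0
Mode 0: flow for 0.8914 to horizon, guard not reached → x = (0.2217, 0.0613)

1 0.5477 0->1
2 1.7019 1->0
final: 0 0.2217 0.0613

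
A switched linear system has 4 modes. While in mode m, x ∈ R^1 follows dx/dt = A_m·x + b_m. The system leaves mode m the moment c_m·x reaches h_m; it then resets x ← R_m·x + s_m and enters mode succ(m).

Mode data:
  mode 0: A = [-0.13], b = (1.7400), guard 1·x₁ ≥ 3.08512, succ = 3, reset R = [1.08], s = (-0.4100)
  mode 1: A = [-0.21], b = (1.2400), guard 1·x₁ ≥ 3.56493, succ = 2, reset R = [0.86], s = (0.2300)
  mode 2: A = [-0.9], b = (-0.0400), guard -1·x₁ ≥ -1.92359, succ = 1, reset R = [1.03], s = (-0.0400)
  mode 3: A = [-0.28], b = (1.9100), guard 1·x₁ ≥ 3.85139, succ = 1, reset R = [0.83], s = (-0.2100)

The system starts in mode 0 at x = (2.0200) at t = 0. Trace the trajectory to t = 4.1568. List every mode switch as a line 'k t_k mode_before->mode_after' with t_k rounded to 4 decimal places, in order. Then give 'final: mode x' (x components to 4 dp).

Mode 0: guard c·x = 3.0851 hit at Δt = 0.7570 (t = 0.7570), x⁻ = (3.0851) → reset → x⁺ = (2.9219), jump to mode 3
Mode 3: guard c·x = 3.8514 hit at Δt = 0.9724 (t = 1.7294), x⁻ = (3.8514) → reset → x⁺ = (2.9867), jump to mode 1
Mode 1: guard c·x = 3.5649 hit at Δt = 1.0517 (t = 2.7811), x⁻ = (3.5649) → reset → x⁺ = (3.2958), jump to mode 2
Mode 2: guard c·x = -1.9236 hit at Δt = 0.5878 (t = 3.3689), x⁻ = (1.9236) → reset → x⁺ = (1.9413), jump to mode 1
Mode 1: flow for 0.7879 to horizon, guard not reached → x = (2.5457)

1 0.7570 0->3
2 1.7294 3->1
3 2.7811 1->2
4 3.3689 2->1
final: 1 2.5457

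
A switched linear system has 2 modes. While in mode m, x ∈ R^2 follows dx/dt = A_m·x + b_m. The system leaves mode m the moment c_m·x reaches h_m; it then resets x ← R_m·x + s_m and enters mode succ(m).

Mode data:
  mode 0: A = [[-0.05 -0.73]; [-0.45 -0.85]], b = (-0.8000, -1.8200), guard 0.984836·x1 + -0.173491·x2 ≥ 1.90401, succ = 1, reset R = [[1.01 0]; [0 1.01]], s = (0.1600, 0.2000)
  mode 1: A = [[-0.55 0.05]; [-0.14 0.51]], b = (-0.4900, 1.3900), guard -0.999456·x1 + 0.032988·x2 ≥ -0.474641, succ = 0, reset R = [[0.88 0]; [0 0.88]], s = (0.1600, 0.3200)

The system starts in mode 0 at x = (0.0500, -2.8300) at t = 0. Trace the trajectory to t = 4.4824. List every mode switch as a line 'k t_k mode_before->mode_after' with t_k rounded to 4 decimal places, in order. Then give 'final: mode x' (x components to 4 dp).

Mode 0: guard c·x = 1.9040 hit at Δt = 1.2594 (t = 1.2594), x⁻ = (1.4598, -2.6882) → reset → x⁺ = (1.6344, -2.5151), jump to mode 1
Mode 1: guard c·x = -0.4746 hit at Δt = 1.0908 (t = 2.3502), x⁻ = (0.3903, -2.5645) → reset → x⁺ = (0.5034, -1.9367), jump to mode 0
Mode 0: guard c·x = 1.9040 hit at Δt = 1.3247 (t = 3.6749), x⁻ = (1.5011, -2.4536) → reset → x⁺ = (1.6761, -2.2782), jump to mode 1
Mode 1: flow for 0.8075 to horizon, guard not reached → x = (0.6820, -2.2148)

1 1.2594 0->1
2 2.3502 1->0
3 3.6749 0->1
final: 1 0.6820 -2.2148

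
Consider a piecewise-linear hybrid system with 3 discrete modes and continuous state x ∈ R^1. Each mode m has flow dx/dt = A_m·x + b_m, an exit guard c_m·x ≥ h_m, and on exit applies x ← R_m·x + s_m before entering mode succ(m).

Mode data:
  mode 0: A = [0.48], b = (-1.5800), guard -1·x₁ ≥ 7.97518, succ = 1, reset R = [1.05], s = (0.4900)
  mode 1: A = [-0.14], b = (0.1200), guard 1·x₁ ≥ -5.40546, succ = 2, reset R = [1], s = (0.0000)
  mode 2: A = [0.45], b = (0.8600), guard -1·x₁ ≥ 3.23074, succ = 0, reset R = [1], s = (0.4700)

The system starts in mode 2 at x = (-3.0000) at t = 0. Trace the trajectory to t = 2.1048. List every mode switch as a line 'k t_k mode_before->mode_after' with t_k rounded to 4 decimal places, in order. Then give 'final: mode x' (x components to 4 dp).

1 0.4271 2->0
2 1.7217 0->1
final: 1 -7.4275

Mode 2: guard c·x = 3.2307 hit at Δt = 0.4271 (t = 0.4271), x⁻ = (-3.2307) → reset → x⁺ = (-2.7607), jump to mode 0
Mode 0: guard c·x = 7.9752 hit at Δt = 1.2946 (t = 1.7217), x⁻ = (-7.9752) → reset → x⁺ = (-7.8839), jump to mode 1
Mode 1: flow for 0.3831 to horizon, guard not reached → x = (-7.4275)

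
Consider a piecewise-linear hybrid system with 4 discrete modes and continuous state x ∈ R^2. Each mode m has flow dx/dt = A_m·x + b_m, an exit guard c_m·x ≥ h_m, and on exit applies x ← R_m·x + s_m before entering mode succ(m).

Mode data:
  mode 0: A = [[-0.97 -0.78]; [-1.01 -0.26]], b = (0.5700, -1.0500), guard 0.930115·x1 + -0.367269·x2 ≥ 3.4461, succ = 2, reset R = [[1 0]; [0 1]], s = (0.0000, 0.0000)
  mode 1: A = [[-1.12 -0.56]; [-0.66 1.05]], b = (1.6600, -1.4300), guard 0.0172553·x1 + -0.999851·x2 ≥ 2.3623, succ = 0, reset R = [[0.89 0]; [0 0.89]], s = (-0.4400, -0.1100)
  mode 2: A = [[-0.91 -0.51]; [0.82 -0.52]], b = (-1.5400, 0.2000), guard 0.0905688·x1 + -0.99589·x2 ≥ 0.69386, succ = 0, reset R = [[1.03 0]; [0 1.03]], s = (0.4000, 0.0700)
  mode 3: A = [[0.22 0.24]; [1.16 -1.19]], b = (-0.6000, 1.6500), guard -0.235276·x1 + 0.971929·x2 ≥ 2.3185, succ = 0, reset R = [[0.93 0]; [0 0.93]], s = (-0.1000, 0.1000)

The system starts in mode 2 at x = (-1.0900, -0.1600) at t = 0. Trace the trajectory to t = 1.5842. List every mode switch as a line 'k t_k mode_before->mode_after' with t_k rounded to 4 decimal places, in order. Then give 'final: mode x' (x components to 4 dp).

Mode 2: guard c·x = 0.6939 hit at Δt = 1.1905 (t = 1.1905), x⁻ = (-1.2792, -0.8131) → reset → x⁺ = (-0.9176, -0.7675), jump to mode 0
Mode 0: flow for 0.3937 to horizon, guard not reached → x = (-0.2345, -0.8773)

1 1.1905 2->0
final: 0 -0.2345 -0.8773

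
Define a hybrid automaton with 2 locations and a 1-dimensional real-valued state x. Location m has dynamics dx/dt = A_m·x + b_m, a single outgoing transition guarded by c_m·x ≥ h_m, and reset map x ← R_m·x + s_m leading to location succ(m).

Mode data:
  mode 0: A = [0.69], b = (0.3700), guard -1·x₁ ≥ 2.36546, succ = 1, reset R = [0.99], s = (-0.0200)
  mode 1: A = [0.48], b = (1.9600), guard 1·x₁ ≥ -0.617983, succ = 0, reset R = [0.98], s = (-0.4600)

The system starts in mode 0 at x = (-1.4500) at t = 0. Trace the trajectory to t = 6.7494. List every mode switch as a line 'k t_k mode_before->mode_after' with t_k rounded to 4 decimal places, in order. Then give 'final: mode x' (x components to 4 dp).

Mode 0: guard c·x = 2.3655 hit at Δt = 1.0059 (t = 1.0059), x⁻ = (-2.3655) → reset → x⁺ = (-2.3618), jump to mode 1
Mode 1: guard c·x = -0.6180 hit at Δt = 1.4575 (t = 2.4634), x⁻ = (-0.6180) → reset → x⁺ = (-1.0656), jump to mode 0
Mode 0: guard c·x = 2.3655 hit at Δt = 1.7970 (t = 4.2604), x⁻ = (-2.3655) → reset → x⁺ = (-2.3618), jump to mode 1
Mode 1: guard c·x = -0.6180 hit at Δt = 1.4575 (t = 5.7179), x⁻ = (-0.6180) → reset → x⁺ = (-1.0656), jump to mode 0
Mode 0: flow for 1.0315 to horizon, guard not reached → x = (-1.6149)

1 1.0059 0->1
2 2.4634 1->0
3 4.2604 0->1
4 5.7179 1->0
final: 0 -1.6149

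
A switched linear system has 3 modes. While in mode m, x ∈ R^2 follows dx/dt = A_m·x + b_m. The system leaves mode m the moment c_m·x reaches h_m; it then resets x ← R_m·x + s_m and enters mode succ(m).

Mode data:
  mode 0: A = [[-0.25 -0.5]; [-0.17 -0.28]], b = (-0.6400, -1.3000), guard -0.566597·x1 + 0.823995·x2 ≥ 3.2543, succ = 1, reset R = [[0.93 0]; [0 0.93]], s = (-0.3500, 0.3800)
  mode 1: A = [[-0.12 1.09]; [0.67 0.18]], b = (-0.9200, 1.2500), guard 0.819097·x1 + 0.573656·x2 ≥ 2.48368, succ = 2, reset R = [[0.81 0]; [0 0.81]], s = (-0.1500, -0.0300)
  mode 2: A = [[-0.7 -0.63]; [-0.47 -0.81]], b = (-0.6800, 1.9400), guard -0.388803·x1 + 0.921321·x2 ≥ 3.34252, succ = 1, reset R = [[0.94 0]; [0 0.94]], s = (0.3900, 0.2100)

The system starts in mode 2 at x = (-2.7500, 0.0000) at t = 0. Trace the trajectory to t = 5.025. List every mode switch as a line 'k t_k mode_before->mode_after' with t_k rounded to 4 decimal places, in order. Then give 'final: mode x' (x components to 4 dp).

Mode 2: guard c·x = 3.3425 hit at Δt = 1.3350 (t = 1.3350), x⁻ = (-2.5886, 2.5356) → reset → x⁺ = (-2.0433, 2.5934), jump to mode 1
Mode 1: guard c·x = 2.4837 hit at Δt = 0.9807 (t = 2.3157), x⁻ = (0.3979, 3.7614) → reset → x⁺ = (0.1723, 3.0168), jump to mode 2
Mode 2: guard c·x = 3.3425 hit at Δt = 0.8860 (t = 3.2017), x⁻ = (-1.5737, 2.9639) → reset → x⁺ = (-1.0893, 2.9960), jump to mode 1
Mode 1: guard c·x = 2.4837 hit at Δt = 0.5185 (t = 3.7202), x⁻ = (0.3571, 3.8196) → reset → x⁺ = (0.1393, 3.0639), jump to mode 2
Mode 2: guard c·x = 3.3425 hit at Δt = 0.8318 (t = 4.5520), x⁻ = (-1.5279, 2.9832) → reset → x⁺ = (-1.0463, 3.0142), jump to mode 1
Mode 1: flow for 0.4730 to horizon, guard not reached → x = (0.2676, 3.7589)

1 1.3350 2->1
2 2.3157 1->2
3 3.2017 2->1
4 3.7202 1->2
5 4.5520 2->1
final: 1 0.2676 3.7589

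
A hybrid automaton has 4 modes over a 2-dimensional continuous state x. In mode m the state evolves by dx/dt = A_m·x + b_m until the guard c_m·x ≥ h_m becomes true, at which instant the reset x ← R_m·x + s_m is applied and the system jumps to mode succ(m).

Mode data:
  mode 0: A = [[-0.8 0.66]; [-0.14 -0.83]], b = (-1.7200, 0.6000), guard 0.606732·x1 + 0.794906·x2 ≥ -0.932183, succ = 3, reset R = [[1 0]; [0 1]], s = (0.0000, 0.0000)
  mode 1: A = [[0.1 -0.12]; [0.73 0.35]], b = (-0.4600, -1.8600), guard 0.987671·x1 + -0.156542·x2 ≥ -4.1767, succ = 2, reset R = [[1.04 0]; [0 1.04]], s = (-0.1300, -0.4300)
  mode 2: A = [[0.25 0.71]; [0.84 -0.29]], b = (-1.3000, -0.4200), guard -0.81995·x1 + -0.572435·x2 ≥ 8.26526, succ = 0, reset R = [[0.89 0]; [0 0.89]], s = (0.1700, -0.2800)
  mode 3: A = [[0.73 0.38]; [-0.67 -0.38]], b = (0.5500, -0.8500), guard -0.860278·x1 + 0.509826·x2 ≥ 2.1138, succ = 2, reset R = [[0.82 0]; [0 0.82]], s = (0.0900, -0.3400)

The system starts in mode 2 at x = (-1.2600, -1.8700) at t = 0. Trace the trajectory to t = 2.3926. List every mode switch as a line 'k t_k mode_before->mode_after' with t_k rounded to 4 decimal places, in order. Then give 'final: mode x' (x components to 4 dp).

1 1.2239 2->0
final: 0 -4.6142 -0.7888

Mode 2: guard c·x = 8.2653 hit at Δt = 1.2239 (t = 1.2239), x⁻ = (-6.6067, -4.9753) → reset → x⁺ = (-5.7100, -4.7080), jump to mode 0
Mode 0: flow for 1.1687 to horizon, guard not reached → x = (-4.6142, -0.7888)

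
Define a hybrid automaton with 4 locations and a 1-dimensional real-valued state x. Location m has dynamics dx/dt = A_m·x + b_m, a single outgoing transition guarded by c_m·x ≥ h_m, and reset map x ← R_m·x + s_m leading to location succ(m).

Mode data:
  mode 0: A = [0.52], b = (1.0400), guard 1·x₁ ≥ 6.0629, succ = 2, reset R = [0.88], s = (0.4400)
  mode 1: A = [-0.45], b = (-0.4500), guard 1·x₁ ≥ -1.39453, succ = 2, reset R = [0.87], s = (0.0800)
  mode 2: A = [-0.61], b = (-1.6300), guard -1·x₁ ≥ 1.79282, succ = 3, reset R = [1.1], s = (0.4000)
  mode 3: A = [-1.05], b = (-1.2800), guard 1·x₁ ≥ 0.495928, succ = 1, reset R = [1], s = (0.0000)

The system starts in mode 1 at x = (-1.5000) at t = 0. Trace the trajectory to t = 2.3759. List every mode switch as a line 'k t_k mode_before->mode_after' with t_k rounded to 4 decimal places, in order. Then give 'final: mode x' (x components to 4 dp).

1 0.5265 1->2
2 1.4440 2->3
final: 3 -1.3517

Mode 1: guard c·x = -1.3945 hit at Δt = 0.5265 (t = 0.5265), x⁻ = (-1.3945) → reset → x⁺ = (-1.1332), jump to mode 2
Mode 2: guard c·x = 1.7928 hit at Δt = 0.9175 (t = 1.4440), x⁻ = (-1.7928) → reset → x⁺ = (-1.5721), jump to mode 3
Mode 3: flow for 0.9319 to horizon, guard not reached → x = (-1.3517)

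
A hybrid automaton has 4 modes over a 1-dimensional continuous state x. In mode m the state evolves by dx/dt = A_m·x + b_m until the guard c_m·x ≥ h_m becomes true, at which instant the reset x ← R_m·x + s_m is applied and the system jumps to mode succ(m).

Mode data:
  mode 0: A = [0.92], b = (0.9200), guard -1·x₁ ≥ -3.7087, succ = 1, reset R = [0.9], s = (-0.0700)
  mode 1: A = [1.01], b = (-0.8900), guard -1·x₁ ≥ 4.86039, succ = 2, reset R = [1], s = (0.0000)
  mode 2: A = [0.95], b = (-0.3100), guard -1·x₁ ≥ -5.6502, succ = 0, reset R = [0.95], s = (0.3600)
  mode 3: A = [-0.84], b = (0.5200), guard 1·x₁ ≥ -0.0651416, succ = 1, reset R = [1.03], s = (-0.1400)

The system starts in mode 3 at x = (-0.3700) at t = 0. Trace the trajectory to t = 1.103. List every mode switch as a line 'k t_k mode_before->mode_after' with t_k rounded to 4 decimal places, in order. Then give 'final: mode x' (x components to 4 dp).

1 0.4387 3->1
final: 1 -1.2476

Mode 3: guard c·x = -0.0651 hit at Δt = 0.4387 (t = 0.4387), x⁻ = (-0.0651) → reset → x⁺ = (-0.2071), jump to mode 1
Mode 1: flow for 0.6643 to horizon, guard not reached → x = (-1.2476)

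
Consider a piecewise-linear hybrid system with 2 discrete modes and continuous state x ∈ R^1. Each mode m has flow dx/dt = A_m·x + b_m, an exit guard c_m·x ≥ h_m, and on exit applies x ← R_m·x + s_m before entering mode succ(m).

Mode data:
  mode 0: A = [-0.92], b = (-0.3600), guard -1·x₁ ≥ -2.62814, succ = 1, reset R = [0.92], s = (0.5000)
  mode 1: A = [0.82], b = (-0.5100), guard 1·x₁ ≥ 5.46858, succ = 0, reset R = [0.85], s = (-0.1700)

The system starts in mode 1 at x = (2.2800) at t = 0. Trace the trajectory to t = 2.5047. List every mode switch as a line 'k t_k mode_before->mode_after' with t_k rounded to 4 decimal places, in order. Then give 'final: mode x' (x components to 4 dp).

Mode 1: guard c·x = 5.4686 hit at Δt = 1.3081 (t = 1.3081), x⁻ = (5.4686) → reset → x⁺ = (4.4783), jump to mode 0
Mode 0: guard c·x = -2.6281 hit at Δt = 0.5195 (t = 1.8276), x⁻ = (2.6281) → reset → x⁺ = (2.9179), jump to mode 1
Mode 1: flow for 0.6771 to horizon, guard not reached → x = (4.6222)

1 1.3081 1->0
2 1.8276 0->1
final: 1 4.6222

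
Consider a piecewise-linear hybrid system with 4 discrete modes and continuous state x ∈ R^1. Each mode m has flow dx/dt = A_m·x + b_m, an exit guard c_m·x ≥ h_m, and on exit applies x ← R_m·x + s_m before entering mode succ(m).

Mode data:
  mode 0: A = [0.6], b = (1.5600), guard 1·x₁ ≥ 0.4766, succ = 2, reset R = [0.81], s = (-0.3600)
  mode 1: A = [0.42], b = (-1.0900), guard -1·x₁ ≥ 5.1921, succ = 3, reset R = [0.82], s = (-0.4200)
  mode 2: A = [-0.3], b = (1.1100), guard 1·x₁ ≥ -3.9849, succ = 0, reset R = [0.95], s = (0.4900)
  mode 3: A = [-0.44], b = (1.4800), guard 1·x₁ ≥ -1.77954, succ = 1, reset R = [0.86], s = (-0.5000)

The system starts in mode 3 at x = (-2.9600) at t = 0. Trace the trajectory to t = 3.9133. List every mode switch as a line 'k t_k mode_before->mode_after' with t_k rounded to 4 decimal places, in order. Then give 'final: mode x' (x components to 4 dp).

Mode 3: guard c·x = -1.7795 hit at Δt = 0.4696 (t = 0.4696), x⁻ = (-1.7795) → reset → x⁺ = (-2.0304), jump to mode 1
Mode 1: guard c·x = 5.1921 hit at Δt = 1.2402 (t = 1.7098), x⁻ = (-5.1921) → reset → x⁺ = (-4.6775), jump to mode 3
Mode 3: guard c·x = -1.7795 hit at Δt = 1.0157 (t = 2.7255), x⁻ = (-1.7795) → reset → x⁺ = (-2.0304), jump to mode 1
Mode 1: flow for 1.1878 to horizon, guard not reached → x = (-5.0226)

1 0.4696 3->1
2 1.7098 1->3
3 2.7255 3->1
final: 1 -5.0226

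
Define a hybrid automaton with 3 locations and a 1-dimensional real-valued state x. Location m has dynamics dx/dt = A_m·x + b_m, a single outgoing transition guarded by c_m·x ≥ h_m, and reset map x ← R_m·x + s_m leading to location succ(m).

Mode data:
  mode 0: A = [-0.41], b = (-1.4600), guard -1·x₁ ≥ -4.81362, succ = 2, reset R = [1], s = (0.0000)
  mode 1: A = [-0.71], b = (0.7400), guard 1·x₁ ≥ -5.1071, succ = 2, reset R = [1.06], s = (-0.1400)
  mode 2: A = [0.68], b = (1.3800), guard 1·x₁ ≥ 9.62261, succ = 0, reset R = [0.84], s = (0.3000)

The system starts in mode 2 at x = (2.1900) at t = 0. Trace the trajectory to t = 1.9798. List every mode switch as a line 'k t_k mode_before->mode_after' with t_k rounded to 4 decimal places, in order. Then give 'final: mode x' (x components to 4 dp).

1 1.4938 2->0
final: 0 6.2252

Mode 2: guard c·x = 9.6226 hit at Δt = 1.4938 (t = 1.4938), x⁻ = (9.6226) → reset → x⁺ = (8.3830), jump to mode 0
Mode 0: flow for 0.4860 to horizon, guard not reached → x = (6.2252)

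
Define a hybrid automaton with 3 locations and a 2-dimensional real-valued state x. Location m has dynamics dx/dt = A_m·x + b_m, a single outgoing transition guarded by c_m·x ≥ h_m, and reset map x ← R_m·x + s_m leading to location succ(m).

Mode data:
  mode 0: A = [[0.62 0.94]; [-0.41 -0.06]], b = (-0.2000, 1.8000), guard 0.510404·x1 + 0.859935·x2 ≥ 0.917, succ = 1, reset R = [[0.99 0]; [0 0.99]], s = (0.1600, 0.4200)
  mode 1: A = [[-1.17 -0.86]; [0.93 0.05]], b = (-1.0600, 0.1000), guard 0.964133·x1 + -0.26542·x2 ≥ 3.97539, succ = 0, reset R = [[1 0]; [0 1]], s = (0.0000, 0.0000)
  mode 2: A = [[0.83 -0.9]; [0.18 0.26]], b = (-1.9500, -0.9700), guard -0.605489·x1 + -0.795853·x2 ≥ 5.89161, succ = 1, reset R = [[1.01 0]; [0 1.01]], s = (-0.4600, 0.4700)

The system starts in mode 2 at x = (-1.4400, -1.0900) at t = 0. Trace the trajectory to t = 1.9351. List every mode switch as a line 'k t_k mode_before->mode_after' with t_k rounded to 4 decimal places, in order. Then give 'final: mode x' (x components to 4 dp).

Mode 2: guard c·x = 5.8916 hit at Δt = 1.3509 (t = 1.3509), x⁻ = (-4.5247, -3.9605) → reset → x⁺ = (-5.0299, -3.5301), jump to mode 1
Mode 1: flow for 0.5842 to horizon, guard not reached → x = (-1.2962, -5.2464)

1 1.3509 2->1
final: 1 -1.2962 -5.2464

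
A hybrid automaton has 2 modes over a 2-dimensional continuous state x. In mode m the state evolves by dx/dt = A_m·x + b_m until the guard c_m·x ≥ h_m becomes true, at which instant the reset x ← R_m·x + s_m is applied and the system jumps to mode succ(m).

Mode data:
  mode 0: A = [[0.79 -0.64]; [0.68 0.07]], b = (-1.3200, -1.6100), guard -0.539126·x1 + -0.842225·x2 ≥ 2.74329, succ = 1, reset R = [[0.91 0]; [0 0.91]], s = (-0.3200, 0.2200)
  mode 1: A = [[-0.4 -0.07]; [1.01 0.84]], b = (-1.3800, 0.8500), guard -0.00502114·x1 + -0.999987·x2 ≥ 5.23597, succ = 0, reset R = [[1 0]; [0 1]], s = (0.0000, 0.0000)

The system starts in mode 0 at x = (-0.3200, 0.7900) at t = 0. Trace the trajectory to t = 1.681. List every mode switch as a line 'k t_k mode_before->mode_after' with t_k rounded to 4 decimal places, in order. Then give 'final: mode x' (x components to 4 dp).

1 0.9661 0->1
final: 1 -2.6562 -4.1540

Mode 0: guard c·x = 2.7433 hit at Δt = 0.9661 (t = 0.9661), x⁻ = (-2.4476, -1.6904) → reset → x⁺ = (-2.5473, -1.3183), jump to mode 1
Mode 1: flow for 0.7149 to horizon, guard not reached → x = (-2.6562, -4.1540)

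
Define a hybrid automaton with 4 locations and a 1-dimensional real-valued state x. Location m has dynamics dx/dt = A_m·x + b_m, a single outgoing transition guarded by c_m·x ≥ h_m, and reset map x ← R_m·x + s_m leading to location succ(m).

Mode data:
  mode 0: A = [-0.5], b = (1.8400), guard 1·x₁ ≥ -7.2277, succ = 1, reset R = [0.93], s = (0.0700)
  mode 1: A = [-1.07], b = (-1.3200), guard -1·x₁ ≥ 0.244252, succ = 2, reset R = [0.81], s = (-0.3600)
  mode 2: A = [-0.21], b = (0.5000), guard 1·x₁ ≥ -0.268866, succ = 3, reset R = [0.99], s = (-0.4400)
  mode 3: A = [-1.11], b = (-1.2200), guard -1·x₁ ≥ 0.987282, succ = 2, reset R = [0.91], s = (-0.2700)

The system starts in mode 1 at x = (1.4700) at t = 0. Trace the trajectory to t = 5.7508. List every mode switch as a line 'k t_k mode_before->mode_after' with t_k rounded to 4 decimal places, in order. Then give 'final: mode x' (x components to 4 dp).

Mode 1: guard c·x = 0.2443 hit at Δt = 0.9395 (t = 0.9395), x⁻ = (-0.2443) → reset → x⁺ = (-0.5578), jump to mode 2
Mode 2: guard c·x = -0.2689 hit at Δt = 0.4929 (t = 1.4324), x⁻ = (-0.2689) → reset → x⁺ = (-0.7062), jump to mode 3
Mode 3: guard c·x = 0.9873 hit at Δt = 1.1322 (t = 2.5646), x⁻ = (-0.9873) → reset → x⁺ = (-1.1684), jump to mode 2
Mode 2: guard c·x = -0.2689 hit at Δt = 1.3918 (t = 3.9564), x⁻ = (-0.2689) → reset → x⁺ = (-0.7062), jump to mode 3
Mode 3: guard c·x = 0.9873 hit at Δt = 1.1322 (t = 5.0886), x⁻ = (-0.9873) → reset → x⁺ = (-1.1684), jump to mode 2
Mode 2: flow for 0.6622 to horizon, guard not reached → x = (-0.7076)

1 0.9395 1->2
2 1.4324 2->3
3 2.5646 3->2
4 3.9564 2->3
5 5.0886 3->2
final: 2 -0.7076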